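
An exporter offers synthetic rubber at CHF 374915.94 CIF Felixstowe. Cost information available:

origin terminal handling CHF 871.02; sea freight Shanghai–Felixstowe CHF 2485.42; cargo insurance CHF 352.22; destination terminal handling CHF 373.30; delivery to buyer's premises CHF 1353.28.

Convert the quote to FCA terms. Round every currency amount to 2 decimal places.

Not relevant to the conversion: delivery, destination terminal — on the buyer under both terms; not part of either seller's price.
From CIF to FCA, the seller no longer bears: origin terminal, freight, insurance.
FCA price = 374915.94 − 871.02 − 2485.42 − 352.22 = 371207.28

FCA price: CHF 371207.28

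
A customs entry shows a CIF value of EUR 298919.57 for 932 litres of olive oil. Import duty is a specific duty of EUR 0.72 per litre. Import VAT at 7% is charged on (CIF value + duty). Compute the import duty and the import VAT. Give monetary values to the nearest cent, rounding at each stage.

Import duty: EUR 671.04; import VAT: EUR 20971.34

Import duty = 932 × 0.72 = 671.04
VAT base = CIF + duty = 298919.57 + 671.04 = 299590.61
Import VAT = 299590.61 × 7% = 20971.34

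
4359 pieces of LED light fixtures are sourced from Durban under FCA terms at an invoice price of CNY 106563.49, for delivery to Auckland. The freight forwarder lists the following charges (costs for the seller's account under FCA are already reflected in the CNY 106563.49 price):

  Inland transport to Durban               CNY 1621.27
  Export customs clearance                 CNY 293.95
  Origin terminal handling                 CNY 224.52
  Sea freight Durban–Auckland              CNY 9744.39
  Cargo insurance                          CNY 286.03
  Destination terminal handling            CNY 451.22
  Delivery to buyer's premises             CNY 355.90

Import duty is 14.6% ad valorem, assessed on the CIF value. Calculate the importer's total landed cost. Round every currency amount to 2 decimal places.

FCA: the seller delivers export-cleared goods to the carrier; the buyer bears costs from that point.
Already in the invoice (seller's account under FCA): inland to port, export clearance — exclude.
CIF value = FCA price + origin terminal + freight + insurance = 106563.49 + 224.52 + 9744.39 + 286.03 = 116818.43
Import duty = 116818.43 × 14.6% = 17055.49
Buyer bears: origin terminal 224.52 + freight 9744.39 + insurance 286.03 + destination terminal 451.22 + delivery 355.90 + duty 17055.49 = 28117.55
Landed cost = invoice 106563.49 + 28117.55 = 134681.04

Total landed cost: CNY 134681.04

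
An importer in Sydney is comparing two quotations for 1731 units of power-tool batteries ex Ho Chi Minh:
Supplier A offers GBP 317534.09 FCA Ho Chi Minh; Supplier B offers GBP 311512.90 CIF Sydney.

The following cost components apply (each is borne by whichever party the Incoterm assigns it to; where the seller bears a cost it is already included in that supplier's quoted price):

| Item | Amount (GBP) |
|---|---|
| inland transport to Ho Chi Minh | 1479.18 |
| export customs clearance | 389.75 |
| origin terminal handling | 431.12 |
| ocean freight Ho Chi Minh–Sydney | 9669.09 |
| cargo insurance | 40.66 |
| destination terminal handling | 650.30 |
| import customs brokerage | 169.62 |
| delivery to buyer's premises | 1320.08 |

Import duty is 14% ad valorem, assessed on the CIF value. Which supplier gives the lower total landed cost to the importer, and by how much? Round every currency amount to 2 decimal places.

Supplier A (FCA):
CIF value = FCA price + origin terminal + freight + insurance = 317534.09 + 431.12 + 9669.09 + 40.66 = 327674.96
Import duty = 327674.96 × 14% = 45874.49
Buyer bears (A): 431.12 + 9669.09 + 40.66 + 650.30 + 169.62 + 1320.08 = 12280.87
Landed cost (A) = invoice 317534.09 + 12280.87 + duty 45874.49 = 375689.45
Supplier B (CIF):
The CIF price already equals the CIF value: 311512.90
Import duty = 311512.90 × 14% = 43611.81
Buyer bears (B): 650.30 + 169.62 + 1320.08 = 2140.00
Landed cost (B) = invoice 311512.90 + 2140.00 + duty 43611.81 = 357264.71
Difference = |375689.45 − 357264.71| = 18424.74

Supplier B is cheaper by GBP 18424.74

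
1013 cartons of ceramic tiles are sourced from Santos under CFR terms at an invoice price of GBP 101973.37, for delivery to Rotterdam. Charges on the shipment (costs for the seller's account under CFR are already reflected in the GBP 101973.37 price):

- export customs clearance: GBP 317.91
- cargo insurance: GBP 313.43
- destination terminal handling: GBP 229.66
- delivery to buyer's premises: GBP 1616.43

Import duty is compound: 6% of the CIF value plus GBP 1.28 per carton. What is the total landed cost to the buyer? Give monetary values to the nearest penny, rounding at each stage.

Total landed cost: GBP 111566.74

CFR: the seller pays costs through ocean freight to the destination port, but not insurance.
Already in the invoice (seller's account under CFR): export clearance — exclude.
CIF value = CFR price + insurance = 101973.37 + 313.43 = 102286.80
Ad valorem component: 102286.80 × 6% = 6137.21
Specific component: 1013 × 1.28 = 1296.64
Import duty = 6137.21 + 1296.64 = 7433.85
Buyer bears: insurance 313.43 + destination terminal 229.66 + delivery 1616.43 + duty 7433.85 = 9593.37
Landed cost = invoice 101973.37 + 9593.37 = 111566.74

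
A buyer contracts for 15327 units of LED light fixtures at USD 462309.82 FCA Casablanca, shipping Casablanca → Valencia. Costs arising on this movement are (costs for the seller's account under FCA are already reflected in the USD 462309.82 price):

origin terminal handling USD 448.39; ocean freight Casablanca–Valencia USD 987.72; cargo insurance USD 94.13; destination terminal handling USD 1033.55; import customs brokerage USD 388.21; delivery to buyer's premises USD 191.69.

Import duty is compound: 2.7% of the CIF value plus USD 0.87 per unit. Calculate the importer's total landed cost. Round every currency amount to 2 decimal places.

Total landed cost: USD 491311.68

FCA: the seller delivers export-cleared goods to the carrier; the buyer bears costs from that point.
CIF value = FCA price + origin terminal + freight + insurance = 462309.82 + 448.39 + 987.72 + 94.13 = 463840.06
Ad valorem component: 463840.06 × 2.7% = 12523.68
Specific component: 15327 × 0.87 = 13334.49
Import duty = 12523.68 + 13334.49 = 25858.17
Buyer bears: origin terminal 448.39 + freight 987.72 + insurance 94.13 + destination terminal 1033.55 + brokerage 388.21 + delivery 191.69 + duty 25858.17 = 29001.86
Landed cost = invoice 462309.82 + 29001.86 = 491311.68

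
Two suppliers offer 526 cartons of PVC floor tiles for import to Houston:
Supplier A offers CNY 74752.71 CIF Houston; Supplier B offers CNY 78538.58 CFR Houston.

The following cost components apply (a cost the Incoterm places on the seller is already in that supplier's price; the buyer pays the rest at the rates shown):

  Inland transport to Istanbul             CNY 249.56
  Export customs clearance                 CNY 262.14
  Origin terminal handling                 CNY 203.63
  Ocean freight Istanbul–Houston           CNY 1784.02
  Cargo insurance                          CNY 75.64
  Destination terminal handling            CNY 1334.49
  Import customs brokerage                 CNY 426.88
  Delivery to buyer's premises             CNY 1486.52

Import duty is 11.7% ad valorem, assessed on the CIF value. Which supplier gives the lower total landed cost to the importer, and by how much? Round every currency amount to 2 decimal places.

Supplier A is cheaper by CNY 4313.30

Supplier A (CIF):
The CIF price already equals the CIF value: 74752.71
Import duty = 74752.71 × 11.7% = 8746.07
Buyer bears (A): 1334.49 + 426.88 + 1486.52 = 3247.89
Landed cost (A) = invoice 74752.71 + 3247.89 + duty 8746.07 = 86746.67
Supplier B (CFR):
CIF value = CFR price + insurance = 78538.58 + 75.64 = 78614.22
Import duty = 78614.22 × 11.7% = 9197.86
Buyer bears (B): 75.64 + 1334.49 + 426.88 + 1486.52 = 3323.53
Landed cost (B) = invoice 78538.58 + 3323.53 + duty 9197.86 = 91059.97
Difference = |86746.67 − 91059.97| = 4313.30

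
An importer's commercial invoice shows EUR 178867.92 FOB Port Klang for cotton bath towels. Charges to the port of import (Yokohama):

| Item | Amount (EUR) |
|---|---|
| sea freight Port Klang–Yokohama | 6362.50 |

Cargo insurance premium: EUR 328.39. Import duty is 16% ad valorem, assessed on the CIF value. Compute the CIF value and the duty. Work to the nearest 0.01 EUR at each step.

CIF value: EUR 185558.81; import duty: EUR 29689.41

CIF = FOB price + freight + insurance
CIF = 178867.92 + 6362.50 + 328.39 = 185558.81
Import duty = 185558.81 × 16% = 29689.41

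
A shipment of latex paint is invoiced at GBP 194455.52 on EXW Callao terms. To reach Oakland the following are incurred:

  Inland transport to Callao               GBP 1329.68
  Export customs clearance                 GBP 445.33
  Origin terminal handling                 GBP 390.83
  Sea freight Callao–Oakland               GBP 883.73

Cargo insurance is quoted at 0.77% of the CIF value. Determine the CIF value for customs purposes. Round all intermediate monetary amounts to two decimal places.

CIF value: GBP 199037.68

Let C be the CIF value. C = EXW price + pre-shipment costs + freight + 0.77% × C
C − 0.77% × C = 194455.52 + 1329.68 + 445.33 + 390.83 + 883.73
0.9923 × C = 197505.09
C = 197505.09 / 0.9923 = 199037.68
Insurance premium = 0.77% × 199037.68 = 1532.59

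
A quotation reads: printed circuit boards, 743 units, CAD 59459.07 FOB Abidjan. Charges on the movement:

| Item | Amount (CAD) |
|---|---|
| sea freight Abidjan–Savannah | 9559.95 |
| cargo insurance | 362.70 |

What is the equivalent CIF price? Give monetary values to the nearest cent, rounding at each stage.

From FOB to CIF, the seller additionally bears: freight, insurance.
CIF price = 59459.07 + 9559.95 + 362.70 = 69381.72

CIF price: CAD 69381.72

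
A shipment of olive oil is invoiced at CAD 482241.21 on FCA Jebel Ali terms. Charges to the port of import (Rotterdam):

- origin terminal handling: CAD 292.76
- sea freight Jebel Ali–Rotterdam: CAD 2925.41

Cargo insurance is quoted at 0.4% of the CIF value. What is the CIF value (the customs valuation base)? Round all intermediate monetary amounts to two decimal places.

CIF value: CAD 487409.02

Let C be the CIF value. C = FCA price + pre-shipment costs + freight + 0.4% × C
C − 0.4% × C = 482241.21 + 292.76 + 2925.41
0.996 × C = 485459.38
C = 485459.38 / 0.996 = 487409.02
Insurance premium = 0.4% × 487409.02 = 1949.64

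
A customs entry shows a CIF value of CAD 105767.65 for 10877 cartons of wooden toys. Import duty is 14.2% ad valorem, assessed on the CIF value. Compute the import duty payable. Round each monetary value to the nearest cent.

Import duty = 105767.65 × 14.2% = 15019.01

Import duty: CAD 15019.01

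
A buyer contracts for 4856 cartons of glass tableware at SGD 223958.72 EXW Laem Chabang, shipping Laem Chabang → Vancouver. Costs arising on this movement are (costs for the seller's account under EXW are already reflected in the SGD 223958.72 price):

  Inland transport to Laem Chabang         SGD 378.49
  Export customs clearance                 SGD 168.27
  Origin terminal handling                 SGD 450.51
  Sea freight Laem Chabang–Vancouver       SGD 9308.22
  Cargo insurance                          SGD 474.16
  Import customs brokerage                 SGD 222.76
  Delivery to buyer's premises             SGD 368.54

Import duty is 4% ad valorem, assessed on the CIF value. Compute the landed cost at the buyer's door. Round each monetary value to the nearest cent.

EXW: the seller makes goods available at their premises; the buyer bears all onward costs.
CIF value = EXW price + inland to port + export clearance + origin terminal + freight + insurance = 223958.72 + 378.49 + 168.27 + 450.51 + 9308.22 + 474.16 = 234738.37
Import duty = 234738.37 × 4% = 9389.53
Buyer bears: inland to port 378.49 + export clearance 168.27 + origin terminal 450.51 + freight 9308.22 + insurance 474.16 + brokerage 222.76 + delivery 368.54 + duty 9389.53 = 20760.48
Landed cost = invoice 223958.72 + 20760.48 = 244719.20

Total landed cost: SGD 244719.20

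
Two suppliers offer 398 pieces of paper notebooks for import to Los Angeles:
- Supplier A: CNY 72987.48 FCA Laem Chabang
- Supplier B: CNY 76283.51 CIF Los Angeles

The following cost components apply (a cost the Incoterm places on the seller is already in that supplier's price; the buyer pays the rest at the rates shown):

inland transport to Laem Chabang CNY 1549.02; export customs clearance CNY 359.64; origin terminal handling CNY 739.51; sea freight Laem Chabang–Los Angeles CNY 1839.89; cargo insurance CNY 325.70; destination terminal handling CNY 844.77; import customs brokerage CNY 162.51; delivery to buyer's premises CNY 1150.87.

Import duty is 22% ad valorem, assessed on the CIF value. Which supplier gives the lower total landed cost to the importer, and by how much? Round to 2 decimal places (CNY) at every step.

Supplier A is cheaper by CNY 476.93

Supplier A (FCA):
CIF value = FCA price + origin terminal + freight + insurance = 72987.48 + 739.51 + 1839.89 + 325.70 = 75892.58
Import duty = 75892.58 × 22% = 16696.37
Buyer bears (A): 739.51 + 1839.89 + 325.70 + 844.77 + 162.51 + 1150.87 = 5063.25
Landed cost (A) = invoice 72987.48 + 5063.25 + duty 16696.37 = 94747.10
Supplier B (CIF):
The CIF price already equals the CIF value: 76283.51
Import duty = 76283.51 × 22% = 16782.37
Buyer bears (B): 844.77 + 162.51 + 1150.87 = 2158.15
Landed cost (B) = invoice 76283.51 + 2158.15 + duty 16782.37 = 95224.03
Difference = |94747.10 − 95224.03| = 476.93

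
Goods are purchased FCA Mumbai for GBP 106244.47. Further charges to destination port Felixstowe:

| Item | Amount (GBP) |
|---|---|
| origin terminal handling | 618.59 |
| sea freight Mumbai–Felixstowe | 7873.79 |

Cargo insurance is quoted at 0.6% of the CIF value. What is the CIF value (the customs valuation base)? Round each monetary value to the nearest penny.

Let C be the CIF value. C = FCA price + pre-shipment costs + freight + 0.6% × C
C − 0.6% × C = 106244.47 + 618.59 + 7873.79
0.994 × C = 114736.85
C = 114736.85 / 0.994 = 115429.43
Insurance premium = 0.6% × 115429.43 = 692.58

CIF value: GBP 115429.43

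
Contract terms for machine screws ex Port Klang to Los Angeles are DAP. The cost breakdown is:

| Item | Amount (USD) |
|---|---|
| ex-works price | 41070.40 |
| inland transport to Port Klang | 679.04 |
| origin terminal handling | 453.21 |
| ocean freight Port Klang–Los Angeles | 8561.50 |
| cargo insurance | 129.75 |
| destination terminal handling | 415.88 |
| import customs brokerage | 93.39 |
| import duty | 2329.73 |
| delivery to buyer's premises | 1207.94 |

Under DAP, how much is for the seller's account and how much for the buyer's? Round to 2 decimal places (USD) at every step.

DAP: the seller bears all costs to the named destination except import duty and clearance.
Seller's account: goods 41070.40 + inland to port 679.04 + origin terminal 453.21 + freight 8561.50 + insurance 129.75 + destination terminal 415.88 + delivery 1207.94 = 52517.72
Buyer's account: brokerage 93.39 + duty 2329.73 = 2423.12

Seller: USD 52517.72; buyer: USD 2423.12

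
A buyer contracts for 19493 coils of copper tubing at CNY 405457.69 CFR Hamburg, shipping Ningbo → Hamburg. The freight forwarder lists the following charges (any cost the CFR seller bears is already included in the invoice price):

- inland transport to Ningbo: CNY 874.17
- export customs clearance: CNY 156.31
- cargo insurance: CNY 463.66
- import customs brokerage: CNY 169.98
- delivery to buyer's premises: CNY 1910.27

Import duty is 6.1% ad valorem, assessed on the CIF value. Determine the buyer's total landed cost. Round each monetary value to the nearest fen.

CFR: the seller pays costs through ocean freight to the destination port, but not insurance.
Already in the invoice (seller's account under CFR): inland to port, export clearance — exclude.
CIF value = CFR price + insurance = 405457.69 + 463.66 = 405921.35
Import duty = 405921.35 × 6.1% = 24761.20
Buyer bears: insurance 463.66 + brokerage 169.98 + delivery 1910.27 + duty 24761.20 = 27305.11
Landed cost = invoice 405457.69 + 27305.11 = 432762.80

Total landed cost: CNY 432762.80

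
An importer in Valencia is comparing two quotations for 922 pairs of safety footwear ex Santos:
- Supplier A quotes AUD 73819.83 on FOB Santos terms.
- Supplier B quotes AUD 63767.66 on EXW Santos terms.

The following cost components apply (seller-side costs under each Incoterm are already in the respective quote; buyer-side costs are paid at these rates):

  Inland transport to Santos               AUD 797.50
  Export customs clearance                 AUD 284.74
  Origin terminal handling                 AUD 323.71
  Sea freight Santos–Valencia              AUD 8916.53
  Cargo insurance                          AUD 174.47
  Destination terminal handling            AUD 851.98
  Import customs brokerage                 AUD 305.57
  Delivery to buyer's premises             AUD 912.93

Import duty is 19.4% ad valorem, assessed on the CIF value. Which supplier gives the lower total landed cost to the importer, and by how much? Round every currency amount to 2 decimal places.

Supplier B is cheaper by AUD 10323.59

Supplier A (FOB):
CIF value = FOB price + freight + insurance = 73819.83 + 8916.53 + 174.47 = 82910.83
Import duty = 82910.83 × 19.4% = 16084.70
Buyer bears (A): 8916.53 + 174.47 + 851.98 + 305.57 + 912.93 = 11161.48
Landed cost (A) = invoice 73819.83 + 11161.48 + duty 16084.70 = 101066.01
Supplier B (EXW):
CIF value = EXW price + inland to port + export clearance + origin terminal + freight + insurance = 63767.66 + 797.50 + 284.74 + 323.71 + 8916.53 + 174.47 = 74264.61
Import duty = 74264.61 × 19.4% = 14407.33
Buyer bears (B): 797.50 + 284.74 + 323.71 + 8916.53 + 174.47 + 851.98 + 305.57 + 912.93 = 12567.43
Landed cost (B) = invoice 63767.66 + 12567.43 + duty 14407.33 = 90742.42
Difference = |101066.01 − 90742.42| = 10323.59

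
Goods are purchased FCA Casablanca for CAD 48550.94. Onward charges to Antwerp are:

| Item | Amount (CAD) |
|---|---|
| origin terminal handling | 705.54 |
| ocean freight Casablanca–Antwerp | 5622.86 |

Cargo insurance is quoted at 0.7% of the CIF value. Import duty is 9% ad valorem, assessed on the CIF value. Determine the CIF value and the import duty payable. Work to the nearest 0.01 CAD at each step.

CIF value: CAD 55266.20; import duty: CAD 4973.96

Let C be the CIF value. C = FCA price + pre-shipment costs + freight + 0.7% × C
C − 0.7% × C = 48550.94 + 705.54 + 5622.86
0.993 × C = 54879.34
C = 54879.34 / 0.993 = 55266.20
Insurance premium = 0.7% × 55266.20 = 386.86
Import duty = 55266.20 × 9% = 4973.96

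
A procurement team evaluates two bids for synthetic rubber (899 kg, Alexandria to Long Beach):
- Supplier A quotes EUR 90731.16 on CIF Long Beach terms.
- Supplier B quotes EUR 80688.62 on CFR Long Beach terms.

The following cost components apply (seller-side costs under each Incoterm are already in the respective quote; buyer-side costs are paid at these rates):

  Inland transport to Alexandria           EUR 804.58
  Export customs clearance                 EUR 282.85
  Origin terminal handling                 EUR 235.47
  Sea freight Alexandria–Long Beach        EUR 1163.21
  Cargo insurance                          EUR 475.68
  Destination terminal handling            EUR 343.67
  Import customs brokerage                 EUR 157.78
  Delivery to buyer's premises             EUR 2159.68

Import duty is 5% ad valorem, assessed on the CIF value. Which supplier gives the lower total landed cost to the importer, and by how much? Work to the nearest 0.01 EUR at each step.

Supplier A (CIF):
The CIF price already equals the CIF value: 90731.16
Import duty = 90731.16 × 5% = 4536.56
Buyer bears (A): 343.67 + 157.78 + 2159.68 = 2661.13
Landed cost (A) = invoice 90731.16 + 2661.13 + duty 4536.56 = 97928.85
Supplier B (CFR):
CIF value = CFR price + insurance = 80688.62 + 475.68 = 81164.30
Import duty = 81164.30 × 5% = 4058.22
Buyer bears (B): 475.68 + 343.67 + 157.78 + 2159.68 = 3136.81
Landed cost (B) = invoice 80688.62 + 3136.81 + duty 4058.22 = 87883.65
Difference = |97928.85 − 87883.65| = 10045.20

Supplier B is cheaper by EUR 10045.20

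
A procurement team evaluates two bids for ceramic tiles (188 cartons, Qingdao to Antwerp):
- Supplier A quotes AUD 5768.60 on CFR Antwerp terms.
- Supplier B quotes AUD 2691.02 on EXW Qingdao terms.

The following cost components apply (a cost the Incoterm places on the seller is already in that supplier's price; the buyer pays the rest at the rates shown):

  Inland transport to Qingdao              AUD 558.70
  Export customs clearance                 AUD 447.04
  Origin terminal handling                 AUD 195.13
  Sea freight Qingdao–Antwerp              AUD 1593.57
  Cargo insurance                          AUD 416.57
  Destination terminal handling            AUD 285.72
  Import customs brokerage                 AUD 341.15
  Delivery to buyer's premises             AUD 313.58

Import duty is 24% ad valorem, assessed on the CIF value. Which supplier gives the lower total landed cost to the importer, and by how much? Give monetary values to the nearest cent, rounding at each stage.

Supplier B is cheaper by AUD 351.09

Supplier A (CFR):
CIF value = CFR price + insurance = 5768.60 + 416.57 = 6185.17
Import duty = 6185.17 × 24% = 1484.44
Buyer bears (A): 416.57 + 285.72 + 341.15 + 313.58 = 1357.02
Landed cost (A) = invoice 5768.60 + 1357.02 + duty 1484.44 = 8610.06
Supplier B (EXW):
CIF value = EXW price + inland to port + export clearance + origin terminal + freight + insurance = 2691.02 + 558.70 + 447.04 + 195.13 + 1593.57 + 416.57 = 5902.03
Import duty = 5902.03 × 24% = 1416.49
Buyer bears (B): 558.70 + 447.04 + 195.13 + 1593.57 + 416.57 + 285.72 + 341.15 + 313.58 = 4151.46
Landed cost (B) = invoice 2691.02 + 4151.46 + duty 1416.49 = 8258.97
Difference = |8610.06 − 8258.97| = 351.09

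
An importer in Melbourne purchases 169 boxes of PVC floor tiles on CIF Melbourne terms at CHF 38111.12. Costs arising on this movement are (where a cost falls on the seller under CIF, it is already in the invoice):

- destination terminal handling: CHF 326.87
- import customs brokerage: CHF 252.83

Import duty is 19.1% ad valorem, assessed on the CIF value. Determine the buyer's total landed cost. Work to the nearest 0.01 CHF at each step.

CIF: the seller pays costs through ocean freight and marine insurance to the destination port.
The CIF price already equals the CIF value: 38111.12
Import duty = 38111.12 × 19.1% = 7279.22
Buyer bears: destination terminal 326.87 + brokerage 252.83 + duty 7279.22 = 7858.92
Landed cost = invoice 38111.12 + 7858.92 = 45970.04

Total landed cost: CHF 45970.04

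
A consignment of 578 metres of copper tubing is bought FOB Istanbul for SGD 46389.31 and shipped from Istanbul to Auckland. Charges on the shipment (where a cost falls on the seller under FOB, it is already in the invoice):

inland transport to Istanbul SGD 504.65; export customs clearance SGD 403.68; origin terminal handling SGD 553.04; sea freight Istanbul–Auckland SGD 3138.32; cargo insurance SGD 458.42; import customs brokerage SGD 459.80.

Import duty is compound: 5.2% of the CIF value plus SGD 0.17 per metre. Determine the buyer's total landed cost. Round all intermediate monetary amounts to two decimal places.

Total landed cost: SGD 53143.38

FOB: the seller bears costs until goods are on board at the origin port; the buyer bears freight, insurance and all costs thereafter.
Already in the invoice (seller's account under FOB): inland to port, export clearance, origin terminal — exclude.
CIF value = FOB price + freight + insurance = 46389.31 + 3138.32 + 458.42 = 49986.05
Ad valorem component: 49986.05 × 5.2% = 2599.27
Specific component: 578 × 0.17 = 98.26
Import duty = 2599.27 + 98.26 = 2697.53
Buyer bears: freight 3138.32 + insurance 458.42 + brokerage 459.80 + duty 2697.53 = 6754.07
Landed cost = invoice 46389.31 + 6754.07 = 53143.38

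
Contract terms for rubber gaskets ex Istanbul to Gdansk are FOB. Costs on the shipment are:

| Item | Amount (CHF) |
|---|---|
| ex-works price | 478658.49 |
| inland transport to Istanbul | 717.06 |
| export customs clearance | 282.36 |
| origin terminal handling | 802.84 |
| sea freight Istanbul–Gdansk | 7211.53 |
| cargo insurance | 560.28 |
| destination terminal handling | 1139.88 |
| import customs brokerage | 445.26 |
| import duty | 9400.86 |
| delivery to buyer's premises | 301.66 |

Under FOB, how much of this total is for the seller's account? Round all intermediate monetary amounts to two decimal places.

FOB: the seller bears costs until goods are on board at the origin port; the buyer bears freight, insurance and all costs thereafter.
Seller's account: goods 478658.49 + inland to port 717.06 + export clearance 282.36 + origin terminal 802.84 = 480460.75
Buyer's account: freight 7211.53 + insurance 560.28 + destination terminal 1139.88 + brokerage 445.26 + duty 9400.86 + delivery 301.66 = 19059.47

Seller's account: CHF 480460.75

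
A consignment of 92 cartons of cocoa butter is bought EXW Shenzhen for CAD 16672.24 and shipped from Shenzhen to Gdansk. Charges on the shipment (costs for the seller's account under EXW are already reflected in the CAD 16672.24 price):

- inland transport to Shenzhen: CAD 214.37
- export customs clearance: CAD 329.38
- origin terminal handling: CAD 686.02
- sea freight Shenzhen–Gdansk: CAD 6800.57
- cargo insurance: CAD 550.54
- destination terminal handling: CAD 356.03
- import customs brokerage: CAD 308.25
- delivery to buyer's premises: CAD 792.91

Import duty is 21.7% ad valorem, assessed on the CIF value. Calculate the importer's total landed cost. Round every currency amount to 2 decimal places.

EXW: the seller makes goods available at their premises; the buyer bears all onward costs.
CIF value = EXW price + inland to port + export clearance + origin terminal + freight + insurance = 16672.24 + 214.37 + 329.38 + 686.02 + 6800.57 + 550.54 = 25253.12
Import duty = 25253.12 × 21.7% = 5479.93
Buyer bears: inland to port 214.37 + export clearance 329.38 + origin terminal 686.02 + freight 6800.57 + insurance 550.54 + destination terminal 356.03 + brokerage 308.25 + delivery 792.91 + duty 5479.93 = 15518.00
Landed cost = invoice 16672.24 + 15518.00 = 32190.24

Total landed cost: CAD 32190.24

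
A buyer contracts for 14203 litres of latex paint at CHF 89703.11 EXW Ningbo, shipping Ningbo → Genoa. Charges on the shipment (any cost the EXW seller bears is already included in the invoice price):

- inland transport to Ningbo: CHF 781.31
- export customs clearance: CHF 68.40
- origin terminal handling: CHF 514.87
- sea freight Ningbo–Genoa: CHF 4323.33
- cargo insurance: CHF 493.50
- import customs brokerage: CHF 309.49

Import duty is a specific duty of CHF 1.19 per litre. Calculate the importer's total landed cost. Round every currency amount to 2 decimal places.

EXW: the seller makes goods available at their premises; the buyer bears all onward costs.
CIF value = EXW price + inland to port + export clearance + origin terminal + freight + insurance = 89703.11 + 781.31 + 68.40 + 514.87 + 4323.33 + 493.50 = 95884.52
Import duty = 14203 × 1.19 = 16901.57
Buyer bears: inland to port 781.31 + export clearance 68.40 + origin terminal 514.87 + freight 4323.33 + insurance 493.50 + brokerage 309.49 + duty 16901.57 = 23392.47
Landed cost = invoice 89703.11 + 23392.47 = 113095.58

Total landed cost: CHF 113095.58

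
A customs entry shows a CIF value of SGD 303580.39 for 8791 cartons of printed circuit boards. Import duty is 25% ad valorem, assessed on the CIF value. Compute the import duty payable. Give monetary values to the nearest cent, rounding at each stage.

Import duty = 303580.39 × 25% = 75895.10

Import duty: SGD 75895.10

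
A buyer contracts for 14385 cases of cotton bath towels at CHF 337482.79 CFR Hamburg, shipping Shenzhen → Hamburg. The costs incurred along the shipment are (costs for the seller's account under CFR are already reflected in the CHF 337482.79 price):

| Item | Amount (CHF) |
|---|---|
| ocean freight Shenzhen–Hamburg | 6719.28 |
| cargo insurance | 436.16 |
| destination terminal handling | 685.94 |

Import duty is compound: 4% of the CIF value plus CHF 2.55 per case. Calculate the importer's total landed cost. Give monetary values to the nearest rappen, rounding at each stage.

CFR: the seller pays costs through ocean freight to the destination port, but not insurance.
Already in the invoice (seller's account under CFR): freight — exclude.
CIF value = CFR price + insurance = 337482.79 + 436.16 = 337918.95
Ad valorem component: 337918.95 × 4% = 13516.76
Specific component: 14385 × 2.55 = 36681.75
Import duty = 13516.76 + 36681.75 = 50198.51
Buyer bears: insurance 436.16 + destination terminal 685.94 + duty 50198.51 = 51320.61
Landed cost = invoice 337482.79 + 51320.61 = 388803.40

Total landed cost: CHF 388803.40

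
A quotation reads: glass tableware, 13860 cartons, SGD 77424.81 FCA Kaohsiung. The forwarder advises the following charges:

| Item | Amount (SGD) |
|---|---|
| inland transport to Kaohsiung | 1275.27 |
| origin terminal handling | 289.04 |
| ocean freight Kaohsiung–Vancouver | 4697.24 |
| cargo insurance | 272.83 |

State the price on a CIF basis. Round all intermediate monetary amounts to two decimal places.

CIF price: SGD 82683.92

Not relevant to the conversion: inland to port — on the seller under both FCA and CIF; already in the FCA price and stays in the CIF price.
From FCA to CIF, the seller additionally bears: origin terminal, freight, insurance.
CIF price = 77424.81 + 289.04 + 4697.24 + 272.83 = 82683.92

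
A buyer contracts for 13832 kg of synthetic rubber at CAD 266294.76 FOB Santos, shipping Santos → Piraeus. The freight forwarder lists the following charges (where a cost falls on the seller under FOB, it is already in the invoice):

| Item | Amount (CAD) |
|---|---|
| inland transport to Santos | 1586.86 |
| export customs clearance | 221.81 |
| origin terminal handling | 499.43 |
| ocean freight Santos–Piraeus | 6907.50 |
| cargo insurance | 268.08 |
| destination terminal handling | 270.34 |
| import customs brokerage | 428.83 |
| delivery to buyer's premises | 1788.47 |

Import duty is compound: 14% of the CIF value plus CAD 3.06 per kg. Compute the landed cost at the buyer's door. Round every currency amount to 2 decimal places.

FOB: the seller bears costs until goods are on board at the origin port; the buyer bears freight, insurance and all costs thereafter.
Already in the invoice (seller's account under FOB): inland to port, export clearance, origin terminal — exclude.
CIF value = FOB price + freight + insurance = 266294.76 + 6907.50 + 268.08 = 273470.34
Ad valorem component: 273470.34 × 14% = 38285.85
Specific component: 13832 × 3.06 = 42325.92
Import duty = 38285.85 + 42325.92 = 80611.77
Buyer bears: freight 6907.50 + insurance 268.08 + destination terminal 270.34 + brokerage 428.83 + delivery 1788.47 + duty 80611.77 = 90274.99
Landed cost = invoice 266294.76 + 90274.99 = 356569.75

Total landed cost: CAD 356569.75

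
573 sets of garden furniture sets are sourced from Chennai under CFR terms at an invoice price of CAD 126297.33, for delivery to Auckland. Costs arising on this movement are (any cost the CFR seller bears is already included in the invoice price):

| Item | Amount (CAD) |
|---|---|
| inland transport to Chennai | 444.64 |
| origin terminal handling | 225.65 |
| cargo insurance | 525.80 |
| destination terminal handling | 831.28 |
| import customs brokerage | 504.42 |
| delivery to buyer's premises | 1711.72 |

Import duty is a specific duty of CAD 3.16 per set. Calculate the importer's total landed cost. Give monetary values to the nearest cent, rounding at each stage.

CFR: the seller pays costs through ocean freight to the destination port, but not insurance.
Already in the invoice (seller's account under CFR): inland to port, origin terminal — exclude.
CIF value = CFR price + insurance = 126297.33 + 525.80 = 126823.13
Import duty = 573 × 3.16 = 1810.68
Buyer bears: insurance 525.80 + destination terminal 831.28 + brokerage 504.42 + delivery 1711.72 + duty 1810.68 = 5383.90
Landed cost = invoice 126297.33 + 5383.90 = 131681.23

Total landed cost: CAD 131681.23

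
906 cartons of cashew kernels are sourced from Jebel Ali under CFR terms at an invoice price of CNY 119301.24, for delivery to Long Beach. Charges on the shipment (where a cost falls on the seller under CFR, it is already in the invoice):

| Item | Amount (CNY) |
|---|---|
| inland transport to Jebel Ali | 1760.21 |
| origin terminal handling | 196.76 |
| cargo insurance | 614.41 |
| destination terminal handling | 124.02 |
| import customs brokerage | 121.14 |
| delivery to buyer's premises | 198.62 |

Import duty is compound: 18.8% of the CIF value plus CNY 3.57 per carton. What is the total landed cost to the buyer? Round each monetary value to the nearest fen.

Total landed cost: CNY 146137.99

CFR: the seller pays costs through ocean freight to the destination port, but not insurance.
Already in the invoice (seller's account under CFR): inland to port, origin terminal — exclude.
CIF value = CFR price + insurance = 119301.24 + 614.41 = 119915.65
Ad valorem component: 119915.65 × 18.8% = 22544.14
Specific component: 906 × 3.57 = 3234.42
Import duty = 22544.14 + 3234.42 = 25778.56
Buyer bears: insurance 614.41 + destination terminal 124.02 + brokerage 121.14 + delivery 198.62 + duty 25778.56 = 26836.75
Landed cost = invoice 119301.24 + 26836.75 = 146137.99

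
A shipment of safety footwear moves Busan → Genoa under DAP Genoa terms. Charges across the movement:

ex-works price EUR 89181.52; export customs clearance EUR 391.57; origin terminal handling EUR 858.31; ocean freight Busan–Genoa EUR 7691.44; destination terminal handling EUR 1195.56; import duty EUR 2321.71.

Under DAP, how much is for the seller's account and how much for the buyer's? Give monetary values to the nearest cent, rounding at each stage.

DAP: the seller bears all costs to the named destination except import duty and clearance.
Seller's account: goods 89181.52 + export clearance 391.57 + origin terminal 858.31 + freight 7691.44 + destination terminal 1195.56 = 99318.40
Buyer's account: duty 2321.71 = 2321.71

Seller: EUR 99318.40; buyer: EUR 2321.71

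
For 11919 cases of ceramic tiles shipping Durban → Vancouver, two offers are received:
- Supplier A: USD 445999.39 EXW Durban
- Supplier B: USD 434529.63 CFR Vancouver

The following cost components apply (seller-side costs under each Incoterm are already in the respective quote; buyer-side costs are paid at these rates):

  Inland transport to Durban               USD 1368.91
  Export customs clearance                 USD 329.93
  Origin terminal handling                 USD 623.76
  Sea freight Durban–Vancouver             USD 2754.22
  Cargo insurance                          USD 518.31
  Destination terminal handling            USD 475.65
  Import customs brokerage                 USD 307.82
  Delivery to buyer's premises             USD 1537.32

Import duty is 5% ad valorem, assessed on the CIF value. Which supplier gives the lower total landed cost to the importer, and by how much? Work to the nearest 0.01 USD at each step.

Supplier A (EXW):
CIF value = EXW price + inland to port + export clearance + origin terminal + freight + insurance = 445999.39 + 1368.91 + 329.93 + 623.76 + 2754.22 + 518.31 = 451594.52
Import duty = 451594.52 × 5% = 22579.73
Buyer bears (A): 1368.91 + 329.93 + 623.76 + 2754.22 + 518.31 + 475.65 + 307.82 + 1537.32 = 7915.92
Landed cost (A) = invoice 445999.39 + 7915.92 + duty 22579.73 = 476495.04
Supplier B (CFR):
CIF value = CFR price + insurance = 434529.63 + 518.31 = 435047.94
Import duty = 435047.94 × 5% = 21752.40
Buyer bears (B): 518.31 + 475.65 + 307.82 + 1537.32 = 2839.10
Landed cost (B) = invoice 434529.63 + 2839.10 + duty 21752.40 = 459121.13
Difference = |476495.04 − 459121.13| = 17373.91

Supplier B is cheaper by USD 17373.91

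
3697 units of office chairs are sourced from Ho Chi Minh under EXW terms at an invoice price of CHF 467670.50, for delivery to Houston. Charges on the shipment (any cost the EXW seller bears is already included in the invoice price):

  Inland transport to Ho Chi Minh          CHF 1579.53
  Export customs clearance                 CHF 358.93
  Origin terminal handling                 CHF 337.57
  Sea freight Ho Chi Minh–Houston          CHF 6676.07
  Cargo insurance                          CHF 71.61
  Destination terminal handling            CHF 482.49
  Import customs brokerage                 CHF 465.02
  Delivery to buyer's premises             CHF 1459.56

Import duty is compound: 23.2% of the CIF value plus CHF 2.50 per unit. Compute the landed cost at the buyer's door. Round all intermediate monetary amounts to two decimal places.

Total landed cost: CHF 598936.84

EXW: the seller makes goods available at their premises; the buyer bears all onward costs.
CIF value = EXW price + inland to port + export clearance + origin terminal + freight + insurance = 467670.50 + 1579.53 + 358.93 + 337.57 + 6676.07 + 71.61 = 476694.21
Ad valorem component: 476694.21 × 23.2% = 110593.06
Specific component: 3697 × 2.50 = 9242.50
Import duty = 110593.06 + 9242.50 = 119835.56
Buyer bears: inland to port 1579.53 + export clearance 358.93 + origin terminal 337.57 + freight 6676.07 + insurance 71.61 + destination terminal 482.49 + brokerage 465.02 + delivery 1459.56 + duty 119835.56 = 131266.34
Landed cost = invoice 467670.50 + 131266.34 = 598936.84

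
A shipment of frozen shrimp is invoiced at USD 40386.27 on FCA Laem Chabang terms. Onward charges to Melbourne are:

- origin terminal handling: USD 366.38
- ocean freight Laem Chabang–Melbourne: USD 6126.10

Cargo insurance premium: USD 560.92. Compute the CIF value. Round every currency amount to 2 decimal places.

CIF value: USD 47439.67

CIF = FCA price + pre-shipment costs + freight + insurance
CIF = 40386.27 + 366.38 + 6126.10 + 560.92 = 47439.67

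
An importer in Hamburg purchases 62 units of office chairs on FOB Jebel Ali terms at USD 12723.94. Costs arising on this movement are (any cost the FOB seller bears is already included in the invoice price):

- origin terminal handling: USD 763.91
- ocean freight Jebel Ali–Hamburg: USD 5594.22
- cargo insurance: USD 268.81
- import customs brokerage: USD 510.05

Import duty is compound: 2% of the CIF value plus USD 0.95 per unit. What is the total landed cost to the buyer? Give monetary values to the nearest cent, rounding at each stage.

FOB: the seller bears costs until goods are on board at the origin port; the buyer bears freight, insurance and all costs thereafter.
Already in the invoice (seller's account under FOB): origin terminal — exclude.
CIF value = FOB price + freight + insurance = 12723.94 + 5594.22 + 268.81 = 18586.97
Ad valorem component: 18586.97 × 2% = 371.74
Specific component: 62 × 0.95 = 58.90
Import duty = 371.74 + 58.90 = 430.64
Buyer bears: freight 5594.22 + insurance 268.81 + brokerage 510.05 + duty 430.64 = 6803.72
Landed cost = invoice 12723.94 + 6803.72 = 19527.66

Total landed cost: USD 19527.66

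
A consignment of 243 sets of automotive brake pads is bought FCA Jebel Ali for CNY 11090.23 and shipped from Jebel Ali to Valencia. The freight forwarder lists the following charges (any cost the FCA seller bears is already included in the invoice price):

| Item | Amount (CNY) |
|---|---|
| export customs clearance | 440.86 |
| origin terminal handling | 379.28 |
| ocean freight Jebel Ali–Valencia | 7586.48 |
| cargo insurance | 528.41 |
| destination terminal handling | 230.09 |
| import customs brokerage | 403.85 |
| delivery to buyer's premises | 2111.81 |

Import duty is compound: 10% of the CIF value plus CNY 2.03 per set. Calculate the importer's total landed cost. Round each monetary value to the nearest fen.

Total landed cost: CNY 24781.88

FCA: the seller delivers export-cleared goods to the carrier; the buyer bears costs from that point.
Already in the invoice (seller's account under FCA): export clearance — exclude.
CIF value = FCA price + origin terminal + freight + insurance = 11090.23 + 379.28 + 7586.48 + 528.41 = 19584.40
Ad valorem component: 19584.40 × 10% = 1958.44
Specific component: 243 × 2.03 = 493.29
Import duty = 1958.44 + 493.29 = 2451.73
Buyer bears: origin terminal 379.28 + freight 7586.48 + insurance 528.41 + destination terminal 230.09 + brokerage 403.85 + delivery 2111.81 + duty 2451.73 = 13691.65
Landed cost = invoice 11090.23 + 13691.65 = 24781.88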